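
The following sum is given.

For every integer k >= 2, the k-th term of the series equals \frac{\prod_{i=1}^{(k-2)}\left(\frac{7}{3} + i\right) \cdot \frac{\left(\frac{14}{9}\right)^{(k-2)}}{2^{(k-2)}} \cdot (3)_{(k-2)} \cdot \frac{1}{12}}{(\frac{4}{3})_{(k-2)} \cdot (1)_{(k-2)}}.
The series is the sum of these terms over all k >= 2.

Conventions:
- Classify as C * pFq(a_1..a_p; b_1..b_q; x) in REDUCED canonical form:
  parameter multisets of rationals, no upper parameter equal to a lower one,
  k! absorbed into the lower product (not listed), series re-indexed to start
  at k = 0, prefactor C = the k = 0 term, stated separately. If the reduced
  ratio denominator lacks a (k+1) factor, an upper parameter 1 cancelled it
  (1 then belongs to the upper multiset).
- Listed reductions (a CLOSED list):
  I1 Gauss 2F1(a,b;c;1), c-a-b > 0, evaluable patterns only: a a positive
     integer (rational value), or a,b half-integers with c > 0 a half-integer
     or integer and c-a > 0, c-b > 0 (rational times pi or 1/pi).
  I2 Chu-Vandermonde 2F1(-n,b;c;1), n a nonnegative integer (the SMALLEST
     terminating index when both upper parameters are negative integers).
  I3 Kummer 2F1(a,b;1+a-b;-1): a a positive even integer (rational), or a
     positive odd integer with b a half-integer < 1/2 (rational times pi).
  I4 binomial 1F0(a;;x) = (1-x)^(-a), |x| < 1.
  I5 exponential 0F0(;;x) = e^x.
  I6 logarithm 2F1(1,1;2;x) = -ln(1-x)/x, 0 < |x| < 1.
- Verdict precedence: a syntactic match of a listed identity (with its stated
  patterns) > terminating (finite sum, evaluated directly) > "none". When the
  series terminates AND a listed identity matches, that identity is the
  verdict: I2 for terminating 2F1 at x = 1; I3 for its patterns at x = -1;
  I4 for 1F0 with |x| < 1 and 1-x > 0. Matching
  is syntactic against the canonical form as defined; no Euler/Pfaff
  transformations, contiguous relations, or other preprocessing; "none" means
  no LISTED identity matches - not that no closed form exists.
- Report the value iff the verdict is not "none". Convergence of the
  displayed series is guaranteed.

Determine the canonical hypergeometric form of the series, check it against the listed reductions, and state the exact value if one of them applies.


Key observation: t_0 = \frac{1}{12} here, and (1)_k (prefactor 1/12) is k! itself.
Term ratio: r(k) = \frac{7}{9} * (k+3) (k+\frac{10}{3}) / [(k+\frac{4}{3}) (k+1)] ; factor over Q: parameters, x = \frac{7}{9}, and C = \frac{1}{12}.

At argument \frac{7}{9}: a 2F1 with upper {3, \frac{10}{3}}, lower {\frac{4}{3}}, scaled by C = \frac{1}{12}. Verdict: none. No listed pattern accepts 2F1(3, \frac{10}{3}; \frac{4}{3}; \frac{7}{9}).


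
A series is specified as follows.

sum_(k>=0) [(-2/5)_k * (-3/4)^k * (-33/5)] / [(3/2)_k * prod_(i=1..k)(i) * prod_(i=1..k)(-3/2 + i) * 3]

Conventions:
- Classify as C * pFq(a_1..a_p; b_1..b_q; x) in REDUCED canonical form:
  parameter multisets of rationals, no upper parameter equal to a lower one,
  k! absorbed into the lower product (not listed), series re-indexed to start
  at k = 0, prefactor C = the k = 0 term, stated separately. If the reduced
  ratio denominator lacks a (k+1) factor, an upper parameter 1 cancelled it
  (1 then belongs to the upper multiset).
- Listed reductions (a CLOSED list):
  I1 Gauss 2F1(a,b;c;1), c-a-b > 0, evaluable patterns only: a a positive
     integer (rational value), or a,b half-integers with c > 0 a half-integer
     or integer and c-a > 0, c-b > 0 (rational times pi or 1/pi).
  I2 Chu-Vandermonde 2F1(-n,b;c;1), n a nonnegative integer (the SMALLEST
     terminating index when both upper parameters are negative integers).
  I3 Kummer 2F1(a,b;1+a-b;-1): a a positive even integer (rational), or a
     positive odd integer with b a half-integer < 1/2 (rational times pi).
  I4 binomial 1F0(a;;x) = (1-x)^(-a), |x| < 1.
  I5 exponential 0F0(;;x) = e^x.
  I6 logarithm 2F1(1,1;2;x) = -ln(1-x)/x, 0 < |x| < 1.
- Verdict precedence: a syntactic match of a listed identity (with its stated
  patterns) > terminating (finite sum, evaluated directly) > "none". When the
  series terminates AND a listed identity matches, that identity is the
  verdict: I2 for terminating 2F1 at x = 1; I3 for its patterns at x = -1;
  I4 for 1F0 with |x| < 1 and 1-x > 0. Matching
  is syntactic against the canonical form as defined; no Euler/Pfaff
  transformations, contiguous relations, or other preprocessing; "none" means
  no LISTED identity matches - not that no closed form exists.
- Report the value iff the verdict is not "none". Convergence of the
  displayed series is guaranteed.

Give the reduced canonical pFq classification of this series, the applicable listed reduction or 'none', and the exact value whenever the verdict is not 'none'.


Reduced: x = -3/4, 1F2, upper = {-2/5}, lower = {-1/2, 3/2}, C = -11/5. Verdict: none (x = -3/4): each listed identity misses the multisets {-2/5} ; {-1/2, 3/2}.

Key step: from the first term -11/5: the product of the first k integers (C = -11/5) is k!.
Ratio: r(k) = (-3/4) * (k-2/5) / [(k-1/2) (k+3/2) (k+1)] ; factor over Q: parameters, x = (-3/4), and C = -11/5.


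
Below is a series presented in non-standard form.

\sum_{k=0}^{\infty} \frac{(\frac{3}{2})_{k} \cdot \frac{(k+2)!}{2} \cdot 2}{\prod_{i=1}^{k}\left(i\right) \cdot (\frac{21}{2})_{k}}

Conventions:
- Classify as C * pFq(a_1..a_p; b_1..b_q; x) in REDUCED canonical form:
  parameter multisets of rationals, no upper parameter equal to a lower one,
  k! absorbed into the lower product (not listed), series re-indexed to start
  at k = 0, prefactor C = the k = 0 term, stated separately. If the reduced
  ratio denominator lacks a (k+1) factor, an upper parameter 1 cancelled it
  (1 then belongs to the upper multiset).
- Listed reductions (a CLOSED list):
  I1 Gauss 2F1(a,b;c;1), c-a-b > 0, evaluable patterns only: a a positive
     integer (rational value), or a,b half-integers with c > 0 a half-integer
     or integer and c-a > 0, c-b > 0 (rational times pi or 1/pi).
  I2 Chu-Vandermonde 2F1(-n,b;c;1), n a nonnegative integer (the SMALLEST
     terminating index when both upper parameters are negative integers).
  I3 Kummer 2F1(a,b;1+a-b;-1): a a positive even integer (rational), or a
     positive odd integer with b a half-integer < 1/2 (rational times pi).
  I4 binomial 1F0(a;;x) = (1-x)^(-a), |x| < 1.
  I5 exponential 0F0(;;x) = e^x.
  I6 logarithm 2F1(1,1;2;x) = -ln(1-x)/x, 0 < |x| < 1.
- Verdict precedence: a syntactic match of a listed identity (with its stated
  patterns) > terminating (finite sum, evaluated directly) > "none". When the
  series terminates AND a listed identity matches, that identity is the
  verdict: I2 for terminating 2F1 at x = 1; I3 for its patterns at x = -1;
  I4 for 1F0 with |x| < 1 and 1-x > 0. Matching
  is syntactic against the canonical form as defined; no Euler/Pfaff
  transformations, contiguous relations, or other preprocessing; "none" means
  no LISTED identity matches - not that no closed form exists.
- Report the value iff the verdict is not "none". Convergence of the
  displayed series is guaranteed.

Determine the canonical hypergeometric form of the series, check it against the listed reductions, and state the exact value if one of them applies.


The series (x = 1) is 2F1: upper {\frac{3}{2}, 3}, lower {\frac{21}{2}}, prefactor 2. Verdict: this is the Gauss summation I1 (x = 1: the Gamma ratio telescopes since c-a-b = 6 > 0 and a = 3 in Z>0). Its exact value is \frac{1615}{448}.

Key observation: x = 1 and the factorial ratio (C = 2, x = 1) (k+a-1)!/(a-1)! is a rising factorial (a)_k.
Ratio: r(k) = 1 * (k+\frac{3}{2}) (k+3) / [(k+\frac{21}{2}) (k+1)] - poly over poly, x = 1 from leading terms; C = 2 at k = 0.


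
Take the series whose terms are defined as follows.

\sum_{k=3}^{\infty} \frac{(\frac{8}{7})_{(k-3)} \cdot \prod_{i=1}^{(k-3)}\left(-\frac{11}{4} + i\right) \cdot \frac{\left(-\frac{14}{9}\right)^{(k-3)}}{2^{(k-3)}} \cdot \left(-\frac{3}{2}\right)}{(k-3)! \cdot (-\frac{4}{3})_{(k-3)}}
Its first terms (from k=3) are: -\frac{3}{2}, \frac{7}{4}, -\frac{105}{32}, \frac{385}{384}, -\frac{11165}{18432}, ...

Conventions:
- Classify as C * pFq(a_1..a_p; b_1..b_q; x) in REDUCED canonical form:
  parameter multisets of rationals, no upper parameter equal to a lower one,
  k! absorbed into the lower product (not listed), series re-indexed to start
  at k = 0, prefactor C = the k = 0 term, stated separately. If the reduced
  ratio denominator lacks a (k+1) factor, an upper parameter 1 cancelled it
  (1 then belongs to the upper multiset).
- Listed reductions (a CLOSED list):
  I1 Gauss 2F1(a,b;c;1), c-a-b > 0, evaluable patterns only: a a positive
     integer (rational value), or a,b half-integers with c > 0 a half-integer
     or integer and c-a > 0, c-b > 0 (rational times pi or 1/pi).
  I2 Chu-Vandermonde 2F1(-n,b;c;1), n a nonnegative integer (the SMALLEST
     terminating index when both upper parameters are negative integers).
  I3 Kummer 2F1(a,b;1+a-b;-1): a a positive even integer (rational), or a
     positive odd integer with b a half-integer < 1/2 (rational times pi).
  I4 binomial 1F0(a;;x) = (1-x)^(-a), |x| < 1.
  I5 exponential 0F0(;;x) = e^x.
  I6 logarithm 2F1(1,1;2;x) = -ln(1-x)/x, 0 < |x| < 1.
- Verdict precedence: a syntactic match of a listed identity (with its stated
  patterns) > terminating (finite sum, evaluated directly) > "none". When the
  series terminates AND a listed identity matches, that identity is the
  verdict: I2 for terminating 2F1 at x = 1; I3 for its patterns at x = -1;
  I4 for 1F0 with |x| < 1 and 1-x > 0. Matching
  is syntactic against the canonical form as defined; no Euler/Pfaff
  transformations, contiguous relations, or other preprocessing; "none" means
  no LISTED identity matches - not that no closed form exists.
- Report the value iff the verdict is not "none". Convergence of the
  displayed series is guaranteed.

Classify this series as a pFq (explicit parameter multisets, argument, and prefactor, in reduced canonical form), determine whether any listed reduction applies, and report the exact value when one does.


Reduced: x = -\frac{7}{9}, 2F1, upper = {-\frac{7}{4}, \frac{8}{7}}, lower = {-\frac{4}{3}}, C = -\frac{3}{2}. Verdict: none here - no I1-I6 shape fits x = -\frac{7}{9} with lower {-\frac{4}{3}}.

Key observation: from the first term -\frac{3}{2}: the running product (C = -3/2) telescopes to a rising factorial.
Term ratio: r(k) = -\frac{7}{9} * (k-\frac{7}{4}) (k+\frac{8}{7}) / [(k-\frac{4}{3}) (k+1)] - rational in k. x = -\frac{7}{9}; t_0 = -\frac{3}{2}; negate the roots.


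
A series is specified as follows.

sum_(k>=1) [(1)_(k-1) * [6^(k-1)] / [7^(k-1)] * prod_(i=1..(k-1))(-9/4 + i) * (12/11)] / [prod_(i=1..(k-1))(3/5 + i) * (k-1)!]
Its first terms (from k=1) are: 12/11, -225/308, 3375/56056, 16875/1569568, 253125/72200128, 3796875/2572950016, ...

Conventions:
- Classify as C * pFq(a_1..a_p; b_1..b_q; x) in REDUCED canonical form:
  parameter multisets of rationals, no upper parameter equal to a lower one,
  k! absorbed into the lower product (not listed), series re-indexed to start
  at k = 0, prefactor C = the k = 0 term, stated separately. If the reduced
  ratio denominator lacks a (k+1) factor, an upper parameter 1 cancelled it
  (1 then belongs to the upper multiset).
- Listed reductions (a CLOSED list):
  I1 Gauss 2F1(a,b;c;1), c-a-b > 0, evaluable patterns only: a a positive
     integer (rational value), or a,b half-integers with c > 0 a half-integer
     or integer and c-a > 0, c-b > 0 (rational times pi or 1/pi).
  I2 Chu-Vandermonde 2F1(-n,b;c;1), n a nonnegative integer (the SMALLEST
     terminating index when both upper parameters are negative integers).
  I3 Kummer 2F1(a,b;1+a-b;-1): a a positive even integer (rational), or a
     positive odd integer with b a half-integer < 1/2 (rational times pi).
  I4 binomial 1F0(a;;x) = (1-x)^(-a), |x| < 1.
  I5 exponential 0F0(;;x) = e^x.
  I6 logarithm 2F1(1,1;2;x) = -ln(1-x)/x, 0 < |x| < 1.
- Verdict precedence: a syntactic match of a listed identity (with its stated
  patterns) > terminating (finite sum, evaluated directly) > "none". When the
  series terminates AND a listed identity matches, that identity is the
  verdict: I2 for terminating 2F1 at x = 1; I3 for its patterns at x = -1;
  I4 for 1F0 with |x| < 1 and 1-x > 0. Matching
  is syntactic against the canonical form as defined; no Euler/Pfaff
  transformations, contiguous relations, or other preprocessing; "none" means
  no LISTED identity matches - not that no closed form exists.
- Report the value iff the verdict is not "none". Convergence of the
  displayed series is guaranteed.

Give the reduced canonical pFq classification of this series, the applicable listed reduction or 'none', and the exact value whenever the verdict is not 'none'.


This is 12/11 * 2F1(-5/4, 1; 8/5; 6/7) in reduced canonical form. Verdict: none - this 2F1 at x = 6/7 matches no listed pattern, and upper {-5/4, 1} holds no stopper.

Key step: t_0 being 12/11, the two geometric factors (C = 12/11, x = 6/7) combine into one argument.
Ratio: r(k) = (6/7) * (k-5/4) (k+1) / [(k+8/5) (k+1)] - rational in k, leading ratio (6/7); with t_0 = 12/11, classification follows.


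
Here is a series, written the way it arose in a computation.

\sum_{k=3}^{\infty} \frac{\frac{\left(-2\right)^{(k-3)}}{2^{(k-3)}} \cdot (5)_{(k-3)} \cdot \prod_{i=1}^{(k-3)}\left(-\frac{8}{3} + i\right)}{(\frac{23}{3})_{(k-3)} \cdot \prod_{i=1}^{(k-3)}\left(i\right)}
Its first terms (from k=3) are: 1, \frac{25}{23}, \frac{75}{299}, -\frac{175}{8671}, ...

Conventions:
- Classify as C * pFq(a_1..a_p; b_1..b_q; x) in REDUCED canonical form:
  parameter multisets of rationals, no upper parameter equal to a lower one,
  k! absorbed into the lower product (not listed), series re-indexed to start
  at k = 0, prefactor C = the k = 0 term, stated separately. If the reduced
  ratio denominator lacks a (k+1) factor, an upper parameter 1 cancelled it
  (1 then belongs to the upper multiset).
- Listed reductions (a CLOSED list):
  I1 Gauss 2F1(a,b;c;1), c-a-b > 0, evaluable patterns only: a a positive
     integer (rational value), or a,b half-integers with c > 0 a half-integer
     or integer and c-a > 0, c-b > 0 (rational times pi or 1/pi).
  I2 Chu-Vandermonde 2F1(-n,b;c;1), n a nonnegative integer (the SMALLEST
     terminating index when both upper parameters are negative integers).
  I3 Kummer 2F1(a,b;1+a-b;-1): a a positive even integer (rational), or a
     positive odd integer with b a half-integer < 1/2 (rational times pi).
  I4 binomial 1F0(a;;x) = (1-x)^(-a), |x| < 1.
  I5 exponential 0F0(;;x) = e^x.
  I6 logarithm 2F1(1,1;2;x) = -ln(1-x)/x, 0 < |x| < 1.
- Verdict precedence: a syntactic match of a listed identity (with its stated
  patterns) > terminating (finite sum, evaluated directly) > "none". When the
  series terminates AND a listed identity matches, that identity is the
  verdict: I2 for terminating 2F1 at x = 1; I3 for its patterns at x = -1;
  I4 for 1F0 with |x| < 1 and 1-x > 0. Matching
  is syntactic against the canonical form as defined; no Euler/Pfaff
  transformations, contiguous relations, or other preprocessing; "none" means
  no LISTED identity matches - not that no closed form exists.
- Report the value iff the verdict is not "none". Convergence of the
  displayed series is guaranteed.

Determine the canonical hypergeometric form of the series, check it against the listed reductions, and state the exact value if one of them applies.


Prefactor 1, argument -1: 2F1 with upper {-\frac{5}{3}, 5} over lower {\frac{23}{3}}. Verdict: none. A 2F1 with upper {-\frac{5}{3}, 5} fits none of I1-I6 at x = -1; the sum runs forever.

First insight: t_0 being 1, the two k-th powers (C = 1, x = -1) combine into one argument.
Ratio: r(k) = -1 * (k-\frac{5}{3}) (k+5) / [(k+\frac{23}{3}) (k+1)] - rational in k. x = -1; t_0 = 1; negate the roots.


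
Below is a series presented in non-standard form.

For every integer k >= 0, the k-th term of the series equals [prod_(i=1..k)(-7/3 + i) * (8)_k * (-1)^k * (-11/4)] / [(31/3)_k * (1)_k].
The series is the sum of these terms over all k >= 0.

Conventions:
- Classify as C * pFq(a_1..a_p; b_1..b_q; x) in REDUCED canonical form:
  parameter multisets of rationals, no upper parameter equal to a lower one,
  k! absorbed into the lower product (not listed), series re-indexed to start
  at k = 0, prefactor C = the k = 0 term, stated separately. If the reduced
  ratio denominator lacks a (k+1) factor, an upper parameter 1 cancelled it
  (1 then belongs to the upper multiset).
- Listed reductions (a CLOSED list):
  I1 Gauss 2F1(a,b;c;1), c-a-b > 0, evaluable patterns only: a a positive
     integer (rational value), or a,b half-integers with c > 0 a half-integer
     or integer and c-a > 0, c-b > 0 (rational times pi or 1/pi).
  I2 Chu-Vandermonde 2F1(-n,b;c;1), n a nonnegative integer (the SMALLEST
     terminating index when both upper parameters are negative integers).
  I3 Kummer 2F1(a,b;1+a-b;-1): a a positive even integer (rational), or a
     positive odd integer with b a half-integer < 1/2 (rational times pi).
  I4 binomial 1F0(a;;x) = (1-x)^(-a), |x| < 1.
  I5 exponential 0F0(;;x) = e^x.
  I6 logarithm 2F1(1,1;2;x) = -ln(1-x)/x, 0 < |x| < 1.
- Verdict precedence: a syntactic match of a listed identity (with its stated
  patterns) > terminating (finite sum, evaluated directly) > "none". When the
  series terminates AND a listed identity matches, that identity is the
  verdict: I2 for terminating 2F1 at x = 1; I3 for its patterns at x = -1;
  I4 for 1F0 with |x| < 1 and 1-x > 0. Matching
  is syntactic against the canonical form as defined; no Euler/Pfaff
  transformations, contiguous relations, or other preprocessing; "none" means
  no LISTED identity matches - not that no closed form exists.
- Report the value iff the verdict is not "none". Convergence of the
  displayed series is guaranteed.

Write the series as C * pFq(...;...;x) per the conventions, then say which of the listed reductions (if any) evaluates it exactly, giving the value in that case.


Canonical form: C = -11/4 times 2F1 with upper {-4/3, 8}, lower {31/3}, x = -1. Verdict at x = -1: Kummer (I3) matches (x = -1; c = 31/3 equals 1+a-b for upper {-4/3, 8}: listed pattern). Sum: -11495/1944.

Key step: t_0 = -11/4 here, and the running product (C = -11/4) telescopes to a rising factorial.
Consecutive-term ratio: r(k) = (-1) * (k-4/3) (k+8) / [(k+31/3) (k+1)] - rational in k, leading ratio (-1); with t_0 = -11/4, classification follows.


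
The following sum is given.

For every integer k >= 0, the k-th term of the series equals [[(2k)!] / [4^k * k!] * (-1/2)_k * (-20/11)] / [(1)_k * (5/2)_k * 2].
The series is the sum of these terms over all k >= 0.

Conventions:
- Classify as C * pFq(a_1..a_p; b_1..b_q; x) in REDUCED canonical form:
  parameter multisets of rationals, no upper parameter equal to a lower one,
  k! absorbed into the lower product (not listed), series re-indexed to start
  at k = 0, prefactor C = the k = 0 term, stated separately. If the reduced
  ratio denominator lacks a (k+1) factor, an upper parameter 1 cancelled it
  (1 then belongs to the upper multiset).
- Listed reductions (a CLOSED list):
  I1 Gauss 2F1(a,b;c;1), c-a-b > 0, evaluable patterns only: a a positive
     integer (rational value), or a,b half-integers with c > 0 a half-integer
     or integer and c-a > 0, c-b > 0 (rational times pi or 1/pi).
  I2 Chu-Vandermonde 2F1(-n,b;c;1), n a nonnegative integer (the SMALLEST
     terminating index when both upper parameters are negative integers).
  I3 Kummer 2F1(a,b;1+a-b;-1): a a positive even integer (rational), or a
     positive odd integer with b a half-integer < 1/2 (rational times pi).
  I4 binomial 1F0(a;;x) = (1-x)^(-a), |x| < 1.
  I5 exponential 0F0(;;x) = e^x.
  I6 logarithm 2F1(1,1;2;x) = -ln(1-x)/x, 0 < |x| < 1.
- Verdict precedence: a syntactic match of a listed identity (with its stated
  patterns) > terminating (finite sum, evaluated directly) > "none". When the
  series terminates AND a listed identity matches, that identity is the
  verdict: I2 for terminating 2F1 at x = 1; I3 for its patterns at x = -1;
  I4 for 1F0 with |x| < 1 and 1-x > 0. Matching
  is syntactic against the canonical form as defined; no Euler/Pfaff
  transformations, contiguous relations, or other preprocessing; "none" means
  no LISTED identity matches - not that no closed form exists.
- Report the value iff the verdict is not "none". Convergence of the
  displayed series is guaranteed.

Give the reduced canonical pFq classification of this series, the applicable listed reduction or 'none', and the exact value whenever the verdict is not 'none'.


Reduced: x = 1, 2F1, upper = {-1/2, 1/2}, lower = {5/2}, C = -10/11. Verdict: Gauss's theorem I1 (half-integer case) matches (x = 1; upper {-1/2, 1/2} half-integers, c = 5/2 in the evaluable pattern). Exact value: (-45/176) * pi.

Structural cue: x = 1 and the constant factors (C = -10/11, x = 1) combine into one prefactor.
Term ratio: r(k) = 1 * (k-1/2) (k+1/2) / [(k+5/2) (k+1)] - rational; roots negated = parameters, x = 1, C = -10/11.


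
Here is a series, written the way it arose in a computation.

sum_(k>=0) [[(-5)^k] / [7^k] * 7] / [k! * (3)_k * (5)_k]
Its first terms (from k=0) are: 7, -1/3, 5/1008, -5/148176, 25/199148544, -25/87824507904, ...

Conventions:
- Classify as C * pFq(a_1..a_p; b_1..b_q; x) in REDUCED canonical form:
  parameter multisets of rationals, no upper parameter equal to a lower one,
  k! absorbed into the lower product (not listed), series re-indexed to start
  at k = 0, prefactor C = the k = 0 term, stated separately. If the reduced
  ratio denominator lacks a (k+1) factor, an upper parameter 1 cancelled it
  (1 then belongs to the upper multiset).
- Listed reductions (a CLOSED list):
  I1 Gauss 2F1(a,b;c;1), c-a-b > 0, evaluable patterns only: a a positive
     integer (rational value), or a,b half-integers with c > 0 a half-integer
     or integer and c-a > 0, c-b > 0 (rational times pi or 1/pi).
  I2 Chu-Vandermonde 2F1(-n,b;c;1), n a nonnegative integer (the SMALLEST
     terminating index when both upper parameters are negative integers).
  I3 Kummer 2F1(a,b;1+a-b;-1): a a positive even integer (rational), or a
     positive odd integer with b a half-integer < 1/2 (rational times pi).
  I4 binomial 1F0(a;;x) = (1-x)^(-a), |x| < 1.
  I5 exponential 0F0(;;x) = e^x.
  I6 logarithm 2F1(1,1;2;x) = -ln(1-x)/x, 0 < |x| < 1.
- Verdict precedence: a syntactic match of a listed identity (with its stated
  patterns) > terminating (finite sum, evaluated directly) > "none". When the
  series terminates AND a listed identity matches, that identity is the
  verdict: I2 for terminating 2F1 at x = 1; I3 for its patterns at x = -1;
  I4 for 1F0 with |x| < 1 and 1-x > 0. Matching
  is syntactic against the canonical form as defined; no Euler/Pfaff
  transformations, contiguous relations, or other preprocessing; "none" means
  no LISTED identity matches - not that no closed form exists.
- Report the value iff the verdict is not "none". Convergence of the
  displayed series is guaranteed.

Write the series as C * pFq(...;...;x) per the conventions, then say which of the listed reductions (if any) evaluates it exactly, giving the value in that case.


The series (x = -5/7) is 0F2: upper {-}, lower {3, 5}, prefactor 7. Verdict: none. No listed pattern accepts 0F2(-; 3, 5; -5/7).

Key observation: t_0 = 7 here, and the two geometric factors (C = 7, x = -5/7) combine into one argument.
Consecutive-term ratio: r(k) = (-5/7) * 1 / [(k+3) (k+5) (k+1)] - rational in k, leading ratio (-5/7); with t_0 = 7, classification follows.


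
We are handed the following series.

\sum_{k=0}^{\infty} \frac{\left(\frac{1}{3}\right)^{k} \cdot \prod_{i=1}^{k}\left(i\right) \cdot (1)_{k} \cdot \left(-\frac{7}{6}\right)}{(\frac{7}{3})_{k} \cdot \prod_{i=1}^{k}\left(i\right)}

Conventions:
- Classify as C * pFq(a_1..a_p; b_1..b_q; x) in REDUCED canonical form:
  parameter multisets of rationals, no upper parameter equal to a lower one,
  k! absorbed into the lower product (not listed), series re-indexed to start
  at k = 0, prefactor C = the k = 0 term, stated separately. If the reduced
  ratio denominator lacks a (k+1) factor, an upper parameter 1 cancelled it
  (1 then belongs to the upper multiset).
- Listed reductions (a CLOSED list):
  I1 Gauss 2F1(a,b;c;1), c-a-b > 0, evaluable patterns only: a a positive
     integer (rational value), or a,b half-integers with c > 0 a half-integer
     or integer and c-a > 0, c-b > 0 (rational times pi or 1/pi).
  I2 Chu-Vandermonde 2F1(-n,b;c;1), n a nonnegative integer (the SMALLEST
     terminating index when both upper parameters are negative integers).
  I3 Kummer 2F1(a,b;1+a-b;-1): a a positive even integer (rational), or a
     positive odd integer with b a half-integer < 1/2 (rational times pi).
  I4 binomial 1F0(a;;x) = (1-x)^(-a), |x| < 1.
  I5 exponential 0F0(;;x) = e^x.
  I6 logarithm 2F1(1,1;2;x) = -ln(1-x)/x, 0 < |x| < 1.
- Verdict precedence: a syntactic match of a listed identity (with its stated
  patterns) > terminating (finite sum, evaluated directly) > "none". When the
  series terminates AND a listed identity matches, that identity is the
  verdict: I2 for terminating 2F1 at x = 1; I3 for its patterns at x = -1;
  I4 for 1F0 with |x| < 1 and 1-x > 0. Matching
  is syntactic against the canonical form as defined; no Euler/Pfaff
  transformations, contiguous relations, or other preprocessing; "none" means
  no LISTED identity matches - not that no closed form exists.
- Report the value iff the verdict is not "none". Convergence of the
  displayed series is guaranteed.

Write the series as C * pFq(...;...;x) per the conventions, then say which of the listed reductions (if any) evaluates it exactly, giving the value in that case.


Structural cue: with t_0 = -\frac{7}{6}, the running product (C = -7/6) telescopes to a rising factorial.
Adjacent-term ratio: r(k) = \frac{1}{3} * (k+1) (k+1) / [(k+\frac{7}{3}) (k+1)] - rational in k, leading ratio \frac{1}{3}; with t_0 = -\frac{7}{6}, classification follows.

Reduced: x = \frac{1}{3}, 2F1, upper = {1, 1}, lower = {\frac{7}{3}}, C = -\frac{7}{6}. Verdict: none. No listed pattern accepts 2F1(1, 1; \frac{7}{3}; \frac{1}{3}).


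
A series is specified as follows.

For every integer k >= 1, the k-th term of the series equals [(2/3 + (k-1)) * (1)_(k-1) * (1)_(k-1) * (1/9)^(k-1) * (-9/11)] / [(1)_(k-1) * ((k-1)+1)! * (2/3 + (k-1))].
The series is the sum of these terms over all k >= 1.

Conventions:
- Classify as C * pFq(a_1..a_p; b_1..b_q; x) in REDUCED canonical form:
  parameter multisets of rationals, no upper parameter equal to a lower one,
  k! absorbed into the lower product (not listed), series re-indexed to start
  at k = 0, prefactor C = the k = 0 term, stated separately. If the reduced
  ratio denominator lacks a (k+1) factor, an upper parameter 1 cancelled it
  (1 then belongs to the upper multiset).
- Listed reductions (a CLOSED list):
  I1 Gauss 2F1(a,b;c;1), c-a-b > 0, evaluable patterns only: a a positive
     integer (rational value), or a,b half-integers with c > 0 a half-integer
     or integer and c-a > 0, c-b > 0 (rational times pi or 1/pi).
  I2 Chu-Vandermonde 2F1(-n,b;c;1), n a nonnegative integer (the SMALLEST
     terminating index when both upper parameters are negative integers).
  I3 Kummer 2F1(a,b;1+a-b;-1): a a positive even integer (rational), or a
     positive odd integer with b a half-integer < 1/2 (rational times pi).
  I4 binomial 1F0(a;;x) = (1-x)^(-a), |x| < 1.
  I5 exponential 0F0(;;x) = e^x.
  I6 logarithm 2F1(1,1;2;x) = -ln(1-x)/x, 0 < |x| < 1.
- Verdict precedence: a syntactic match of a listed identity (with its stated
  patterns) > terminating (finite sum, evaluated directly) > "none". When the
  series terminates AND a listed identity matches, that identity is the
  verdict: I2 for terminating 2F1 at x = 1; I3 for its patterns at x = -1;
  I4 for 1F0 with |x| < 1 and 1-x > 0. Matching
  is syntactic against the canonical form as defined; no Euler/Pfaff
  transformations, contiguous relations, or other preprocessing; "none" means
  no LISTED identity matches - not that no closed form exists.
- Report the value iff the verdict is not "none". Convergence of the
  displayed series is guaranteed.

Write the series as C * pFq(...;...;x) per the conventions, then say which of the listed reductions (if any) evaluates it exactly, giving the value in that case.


With C = -9/11: the canonical form is 2F1(1, 1; 2; 1/9). Verdict: the I6 logarithm reduction matches (the logarithm: parameters (1,1;2), x = 1/9). Its exact value is (81/11) * ln(8/9).

Key step: t_0 = -9/11 here, and k + 2/3 divides numerator and denominator alike; C = -9/11 after cancelling.
Adjacent-term ratio: r(k) = (1/9) * (k+1) (k+1) / [(k+2) (k+1)] - rational in k, leading ratio (1/9); with t_0 = -9/11, classification follows.


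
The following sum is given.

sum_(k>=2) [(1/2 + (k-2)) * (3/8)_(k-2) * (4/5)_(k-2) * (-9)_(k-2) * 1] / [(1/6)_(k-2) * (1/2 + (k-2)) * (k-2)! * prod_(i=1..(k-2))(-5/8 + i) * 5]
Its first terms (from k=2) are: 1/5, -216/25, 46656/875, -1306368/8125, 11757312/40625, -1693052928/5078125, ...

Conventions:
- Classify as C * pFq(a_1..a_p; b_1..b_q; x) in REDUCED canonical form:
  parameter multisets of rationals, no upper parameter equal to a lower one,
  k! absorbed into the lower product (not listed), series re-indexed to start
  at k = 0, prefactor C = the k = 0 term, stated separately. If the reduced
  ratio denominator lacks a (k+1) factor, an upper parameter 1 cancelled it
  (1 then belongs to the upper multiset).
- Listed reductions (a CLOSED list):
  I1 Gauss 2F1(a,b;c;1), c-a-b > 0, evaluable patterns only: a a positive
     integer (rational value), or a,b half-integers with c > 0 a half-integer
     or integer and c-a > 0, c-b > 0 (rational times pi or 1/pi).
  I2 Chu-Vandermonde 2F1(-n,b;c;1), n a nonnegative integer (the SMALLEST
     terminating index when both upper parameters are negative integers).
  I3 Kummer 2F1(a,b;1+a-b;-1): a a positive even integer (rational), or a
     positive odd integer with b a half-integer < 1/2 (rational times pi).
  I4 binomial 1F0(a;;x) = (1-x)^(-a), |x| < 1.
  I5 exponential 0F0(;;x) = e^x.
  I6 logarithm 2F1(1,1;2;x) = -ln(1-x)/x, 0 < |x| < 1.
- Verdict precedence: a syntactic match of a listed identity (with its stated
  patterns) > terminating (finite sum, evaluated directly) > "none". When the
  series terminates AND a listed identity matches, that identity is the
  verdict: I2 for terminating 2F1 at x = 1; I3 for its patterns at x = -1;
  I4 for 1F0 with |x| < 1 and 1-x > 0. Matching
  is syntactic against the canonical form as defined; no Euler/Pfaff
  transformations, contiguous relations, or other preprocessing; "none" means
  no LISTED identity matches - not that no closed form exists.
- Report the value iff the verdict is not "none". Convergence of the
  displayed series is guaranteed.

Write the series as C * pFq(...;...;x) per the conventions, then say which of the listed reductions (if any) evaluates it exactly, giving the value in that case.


First insight: x = 1 and k + 1/2 divides numerator and denominator alike; prefactor 1/5 after cancelling.
Adjacent-term ratio: r(k) = 1 * (k-9) (k+4/5) / [(k+1/6) (k+1)] - rational in k. x = 1; t_0 = 1/5; negate the roots.

At argument 1: a 2F1 with upper {-9, 4/5}, lower {1/6}, scaled by C = 1/5. Verdict: Chu-Vandermonde (I2) fires (terminating 2F1 at x = 1 with n = 9, b = 4/5, c = 1/6). Exact value: -31640088142531/590021728515625.


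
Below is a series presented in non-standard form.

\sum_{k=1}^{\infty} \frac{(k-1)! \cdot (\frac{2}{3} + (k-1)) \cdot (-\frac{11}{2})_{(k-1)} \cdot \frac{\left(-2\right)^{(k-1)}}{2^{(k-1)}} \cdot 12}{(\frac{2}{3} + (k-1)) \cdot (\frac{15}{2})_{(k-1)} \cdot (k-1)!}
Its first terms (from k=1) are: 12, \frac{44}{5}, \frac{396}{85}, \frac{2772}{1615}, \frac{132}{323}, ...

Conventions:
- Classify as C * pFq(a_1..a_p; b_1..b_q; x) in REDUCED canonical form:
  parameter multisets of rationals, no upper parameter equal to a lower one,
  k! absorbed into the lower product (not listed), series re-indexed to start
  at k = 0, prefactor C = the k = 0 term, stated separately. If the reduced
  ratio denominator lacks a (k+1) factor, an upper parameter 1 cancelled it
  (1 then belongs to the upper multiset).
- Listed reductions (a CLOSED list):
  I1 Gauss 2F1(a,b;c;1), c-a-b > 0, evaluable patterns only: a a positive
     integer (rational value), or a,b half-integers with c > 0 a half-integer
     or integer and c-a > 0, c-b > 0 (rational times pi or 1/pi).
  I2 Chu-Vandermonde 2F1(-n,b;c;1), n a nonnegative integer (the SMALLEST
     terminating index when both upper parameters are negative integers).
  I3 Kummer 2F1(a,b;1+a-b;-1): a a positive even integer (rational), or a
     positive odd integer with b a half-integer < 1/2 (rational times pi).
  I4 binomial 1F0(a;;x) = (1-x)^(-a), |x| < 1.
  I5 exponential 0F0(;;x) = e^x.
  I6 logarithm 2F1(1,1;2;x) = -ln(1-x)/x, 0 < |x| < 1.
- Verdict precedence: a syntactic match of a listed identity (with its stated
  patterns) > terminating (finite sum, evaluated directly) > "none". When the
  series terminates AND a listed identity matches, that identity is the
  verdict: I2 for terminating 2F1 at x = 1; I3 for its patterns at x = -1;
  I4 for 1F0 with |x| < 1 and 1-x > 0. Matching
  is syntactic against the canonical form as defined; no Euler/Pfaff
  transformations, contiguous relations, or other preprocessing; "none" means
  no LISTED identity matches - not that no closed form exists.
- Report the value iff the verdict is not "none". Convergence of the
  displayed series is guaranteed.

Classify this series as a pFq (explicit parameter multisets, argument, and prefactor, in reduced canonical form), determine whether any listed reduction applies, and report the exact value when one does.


The series (x = -1) is 2F1: upper {-\frac{11}{2}, 1}, lower {\frac{15}{2}}, prefactor 12. Verdict: this is Kummer's theorem (I3) (x = -1; c = \frac{15}{2} equals 1+a-b for upper {-\frac{11}{2}, 1}: listed pattern). Exact value: \frac{9009}{1024} \cdot \pi.

Structural cue: from the first term 12: the factorial ratio (C = 12, x = -1) (k+a-1)!/(a-1)! is a rising factorial (a)_k.
Ratio: r(k) = -1 * (k-\frac{11}{2}) (k+1) / [(k+\frac{15}{2}) (k+1)] - poly over poly, x = -1 from leading terms; C = 12 at k = 0.


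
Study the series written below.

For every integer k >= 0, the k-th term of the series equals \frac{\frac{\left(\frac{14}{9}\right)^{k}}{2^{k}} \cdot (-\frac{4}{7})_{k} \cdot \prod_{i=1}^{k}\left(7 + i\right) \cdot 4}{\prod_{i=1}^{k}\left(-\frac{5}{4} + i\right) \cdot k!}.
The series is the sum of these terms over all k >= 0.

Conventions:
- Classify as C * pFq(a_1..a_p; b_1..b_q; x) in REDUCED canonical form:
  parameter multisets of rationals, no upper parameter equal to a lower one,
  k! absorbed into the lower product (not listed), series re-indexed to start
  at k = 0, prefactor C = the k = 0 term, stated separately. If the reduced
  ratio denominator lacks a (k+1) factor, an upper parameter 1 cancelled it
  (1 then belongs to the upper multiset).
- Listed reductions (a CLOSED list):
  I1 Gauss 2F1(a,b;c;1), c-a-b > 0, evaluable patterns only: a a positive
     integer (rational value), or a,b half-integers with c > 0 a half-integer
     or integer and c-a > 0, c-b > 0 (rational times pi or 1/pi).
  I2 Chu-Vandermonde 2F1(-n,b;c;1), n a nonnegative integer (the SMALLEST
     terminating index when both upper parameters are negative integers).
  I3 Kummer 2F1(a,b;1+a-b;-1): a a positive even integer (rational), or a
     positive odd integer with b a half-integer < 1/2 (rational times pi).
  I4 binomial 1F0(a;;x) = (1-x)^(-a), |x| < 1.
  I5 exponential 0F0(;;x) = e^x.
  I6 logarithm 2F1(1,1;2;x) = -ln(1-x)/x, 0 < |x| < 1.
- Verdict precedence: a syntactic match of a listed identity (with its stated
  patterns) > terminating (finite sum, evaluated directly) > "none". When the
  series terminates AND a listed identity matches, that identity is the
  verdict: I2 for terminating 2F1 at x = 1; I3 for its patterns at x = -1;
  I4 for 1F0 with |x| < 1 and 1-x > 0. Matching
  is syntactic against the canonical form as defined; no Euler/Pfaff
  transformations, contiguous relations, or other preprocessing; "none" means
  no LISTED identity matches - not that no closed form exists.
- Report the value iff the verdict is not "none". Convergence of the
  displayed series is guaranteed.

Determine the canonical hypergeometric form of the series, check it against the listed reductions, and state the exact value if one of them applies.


At argument \frac{7}{9}: a 2F1 with upper {-\frac{4}{7}, 8}, lower {-\frac{1}{4}}, scaled by C = 4. Verdict: none. No listed pattern accepts 2F1(-\frac{4}{7}, 8; -\frac{1}{4}; \frac{7}{9}).

The tell: x = \frac{7}{9} and the running product (prefactor 4) telescopes to a rising factorial.
Ratio: r(k) = \frac{7}{9} * (k-\frac{4}{7}) (k+8) / [(k-\frac{1}{4}) (k+1)] - rational in k. x = \frac{7}{9}; t_0 = 4; negate the roots.


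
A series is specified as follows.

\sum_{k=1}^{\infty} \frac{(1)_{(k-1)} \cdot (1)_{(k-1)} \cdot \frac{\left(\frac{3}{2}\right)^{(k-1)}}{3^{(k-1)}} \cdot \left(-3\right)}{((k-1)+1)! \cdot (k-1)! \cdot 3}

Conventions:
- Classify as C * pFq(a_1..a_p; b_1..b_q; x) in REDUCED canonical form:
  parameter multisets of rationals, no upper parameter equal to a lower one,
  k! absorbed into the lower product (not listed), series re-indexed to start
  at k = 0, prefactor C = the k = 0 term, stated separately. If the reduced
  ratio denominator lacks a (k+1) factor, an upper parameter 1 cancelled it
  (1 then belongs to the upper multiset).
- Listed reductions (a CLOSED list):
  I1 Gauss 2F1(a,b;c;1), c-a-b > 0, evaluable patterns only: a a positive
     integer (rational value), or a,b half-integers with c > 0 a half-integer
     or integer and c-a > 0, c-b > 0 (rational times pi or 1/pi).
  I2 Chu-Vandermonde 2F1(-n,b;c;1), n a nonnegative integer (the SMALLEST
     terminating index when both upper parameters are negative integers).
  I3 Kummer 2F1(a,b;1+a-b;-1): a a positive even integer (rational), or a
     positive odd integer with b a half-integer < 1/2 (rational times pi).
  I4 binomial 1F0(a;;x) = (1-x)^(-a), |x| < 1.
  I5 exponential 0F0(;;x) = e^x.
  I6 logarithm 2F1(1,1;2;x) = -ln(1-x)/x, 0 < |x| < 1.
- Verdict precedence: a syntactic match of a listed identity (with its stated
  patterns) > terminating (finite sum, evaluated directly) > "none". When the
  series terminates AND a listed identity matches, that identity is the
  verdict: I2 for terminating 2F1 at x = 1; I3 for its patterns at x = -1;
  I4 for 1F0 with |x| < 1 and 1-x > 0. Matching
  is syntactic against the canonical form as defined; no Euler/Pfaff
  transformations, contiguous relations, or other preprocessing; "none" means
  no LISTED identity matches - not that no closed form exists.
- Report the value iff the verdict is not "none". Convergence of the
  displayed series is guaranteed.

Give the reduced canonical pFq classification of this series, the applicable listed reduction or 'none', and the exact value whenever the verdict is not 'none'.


Classification (C = -1): 2F1 with upper {1, 1}, lower {2}, argument x = \frac{1}{2}. Verdict: this is logarithm (I6) (the logarithm: parameters (1,1;2), x = \frac{1}{2}). Value: 2 \cdot \ln\left(\frac{1}{2}\right).

Structural cue: from the first term -1: the constant factors (C = -1, x = 1/2) combine into one prefactor.
Consecutive-term ratio: r(k) = \frac{1}{2} * (k+1) (k+1) / [(k+2) (k+1)] - rational in k, leading ratio \frac{1}{2}; with t_0 = -1, classification follows.


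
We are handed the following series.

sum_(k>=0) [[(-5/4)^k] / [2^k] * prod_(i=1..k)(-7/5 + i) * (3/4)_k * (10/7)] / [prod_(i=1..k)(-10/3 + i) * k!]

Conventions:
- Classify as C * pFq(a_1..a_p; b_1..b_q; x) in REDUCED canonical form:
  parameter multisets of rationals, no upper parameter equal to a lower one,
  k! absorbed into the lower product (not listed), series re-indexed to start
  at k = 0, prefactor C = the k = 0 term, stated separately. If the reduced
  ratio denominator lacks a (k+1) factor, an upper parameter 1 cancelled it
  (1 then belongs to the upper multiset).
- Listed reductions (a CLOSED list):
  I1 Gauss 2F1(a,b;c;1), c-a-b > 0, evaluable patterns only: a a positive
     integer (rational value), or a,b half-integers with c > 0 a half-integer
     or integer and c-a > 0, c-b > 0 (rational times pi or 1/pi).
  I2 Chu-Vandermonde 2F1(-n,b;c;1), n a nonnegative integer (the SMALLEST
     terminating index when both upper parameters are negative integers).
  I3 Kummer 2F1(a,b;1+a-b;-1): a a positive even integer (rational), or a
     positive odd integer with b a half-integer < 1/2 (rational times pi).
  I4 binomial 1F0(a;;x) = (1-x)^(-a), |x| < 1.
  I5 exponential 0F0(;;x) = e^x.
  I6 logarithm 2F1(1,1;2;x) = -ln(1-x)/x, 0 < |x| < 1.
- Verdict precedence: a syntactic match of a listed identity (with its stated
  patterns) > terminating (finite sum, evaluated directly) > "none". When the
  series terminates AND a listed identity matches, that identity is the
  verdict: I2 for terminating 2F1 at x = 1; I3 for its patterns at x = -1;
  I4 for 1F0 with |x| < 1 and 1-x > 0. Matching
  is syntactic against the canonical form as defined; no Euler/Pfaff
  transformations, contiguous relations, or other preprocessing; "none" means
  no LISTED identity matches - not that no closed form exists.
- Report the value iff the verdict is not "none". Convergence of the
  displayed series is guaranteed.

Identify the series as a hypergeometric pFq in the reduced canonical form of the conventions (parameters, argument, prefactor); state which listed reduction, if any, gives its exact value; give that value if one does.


x = -5/8 here; the reduced form reads 2F1, upper {-2/5, 3/4}, lower {-7/3}, C = 10/7. Verdict: none (x = -5/8): each listed identity misses the multisets {-2/5, 3/4} ; {-7/3}.

The tell: from the first term 10/7: the two k-th powers (prefactor 10/7) combine into one argument.
Term ratio: r(k) = (-5/8) * (k-2/5) (k+3/4) / [(k-7/3) (k+1)] - poly over poly, x = (-5/8) from leading terms; C = 10/7 at k = 0.
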